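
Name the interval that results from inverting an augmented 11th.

First reduce the compound augmented eleventh to its simple form, an augmented fourth.
Interval numbers invert to sum to nine: 4 + 5 = 9, so a fourth inverts to a fifth.
And augmented becomes diminished under inversion, so we get a diminished fifth.

d5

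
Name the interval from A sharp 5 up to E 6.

A to E spans five letter names (A-B-C-D-E): a fifth.
A perfect fifth would be 7 semitones; A#5 to E6 is 6, one semitone narrower, so the interval is diminished.

diminished 5th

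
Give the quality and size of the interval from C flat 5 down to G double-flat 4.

Descending from Cb5 to Gbb4 is the same interval as ascending Gbb4 to Cb5.
G to C spans four letter names (G-A-B-C): a fourth.
Gbb4 to Cb5 spans 6 semitones — one semitone wider than the perfect fourth (5) — giving an augmented fourth.

augmented fourth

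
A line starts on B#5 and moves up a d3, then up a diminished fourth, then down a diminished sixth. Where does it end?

B5

B#5 up a diminished third → D6 (2 semitones).
Up a diminished fourth from D6: Gb6 (4 semitones up).
Gb6 down a diminished sixth → B5 (7 semitones).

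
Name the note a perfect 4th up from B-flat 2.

Counting four letter names up from B lands on E.
A perfect fourth spans 5 semitones, so from Bb2 the target pitch is Eb3.

E-flat 3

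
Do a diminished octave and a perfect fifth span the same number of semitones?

A diminished octave is 11 semitones but a perfect fifth is 7 semitones — different sizes.

No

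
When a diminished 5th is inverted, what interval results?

augmented fourth

Inverted interval numbers add to nine, so a fifth pairs with a fourth (5 + 4 = 9).
Quality inverts too: diminished becomes augmented. That makes the inversion an augmented fourth.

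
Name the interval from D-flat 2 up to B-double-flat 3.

D to B spans six letter names (D-E-F-G-A-B), plus an octave: a thirteenth.
A major thirteenth would be 21 semitones, but Db2 to Bbb3 is 20 — one semitone narrower, making it a minor thirteenth.
(Equivalently, a compound minor sixth: a minor sixth plus an octave.)

minor 13th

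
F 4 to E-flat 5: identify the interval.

F to E spans seven letter names (F-G-A-B-C-D-E) — that makes it a seventh of some quality.
A major seventh would be 11 semitones, but F4 to Eb5 is 10 — one semitone narrower, making it a minor seventh.

minor seventh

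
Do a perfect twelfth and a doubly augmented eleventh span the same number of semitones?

Yes

A perfect twelfth spans 19 semitones, and a doubly augmented eleventh also spans 19 semitones — they're enharmonic.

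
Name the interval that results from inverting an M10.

m6

First reduce the compound major tenth to its simple form, a major third.
Inverted interval numbers add to nine, so a third pairs with a sixth (3 + 6 = 9).
Quality inverts too: major becomes minor. That makes the inversion a minor sixth.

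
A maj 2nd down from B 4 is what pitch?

The second takes the letter from B down to A.
A major second spans 2 semitones, so from B4 the target pitch is A4.

A 4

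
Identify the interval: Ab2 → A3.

augmented octave

A to A is the same letter name, plus an octave — that makes it an octave of some quality.
A perfect octave would be 12 semitones; Ab2 to A3 is 13, one semitone wider, so the interval is augmented.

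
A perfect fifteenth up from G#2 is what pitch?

G#4

The letter stays G (same as the start), shifted two octaves up.
A perfect fifteenth spans 24 semitones, so from G#2 the target pitch is G#4.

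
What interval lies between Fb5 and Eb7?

M14

F to E spans seven letter names (F-G-A-B-C-D-E), plus an octave: a fourteenth.
The major fourteenth spans 23 semitones, and Fb5 to Eb7 is exactly 23 semitones — so this is a major fourteenth.
(Equivalently, a compound major seventh: a major seventh plus an octave.)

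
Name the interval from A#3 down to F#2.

Descending from A#3 to F#2 is the same interval as ascending F#2 to A#3.
F to A spans three letter names (F-G-A), plus an octave — that makes it a tenth of some quality.
Counting semitones, F#2→A#3 is 16, which is the major tenth.
(Equivalently, a compound major third: a major third plus an octave.)

major 10th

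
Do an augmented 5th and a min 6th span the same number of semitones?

Yes

An augmented fifth spans 8 semitones, and a minor sixth also spans 8 semitones — they're enharmonic.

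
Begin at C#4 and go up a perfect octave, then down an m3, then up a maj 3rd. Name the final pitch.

Up a perfect octave from C#4: C#5 (12 semitones up).
C#5 down a minor third → A#4 (3 semitones).
Up a major third from A#4: C##5 (4 semitones up).

C##5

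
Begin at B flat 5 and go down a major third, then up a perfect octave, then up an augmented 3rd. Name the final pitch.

Down a major third from Bb5: Gb5 (4 semitones down).
A perfect octave up from Gb5 is Gb6.
Gb6 up an augmented third → B6 (5 semitones).

B 6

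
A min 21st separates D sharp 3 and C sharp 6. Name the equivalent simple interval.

Take out 2 octaves (14 from the number): 21 − 14 = 7.
Quality carries through unchanged, so the simple form is a minor seventh.

minor seventh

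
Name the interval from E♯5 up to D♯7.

minor fourteenth

E to D spans seven letter names (E-F-G-A-B-C-D), plus an octave, so the interval is some kind of fourteenth.
A major fourteenth would be 23 semitones, but E#5 to D#7 is 22 — one semitone narrower, making it a minor fourteenth.
(Equivalently, a compound minor seventh: a minor seventh plus an octave.)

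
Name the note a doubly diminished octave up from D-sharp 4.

An octave keeps the letter name D, an octave up from D.
A doubly diminished octave spans 10 semitones, so from D#4 the target pitch is Db5.

D-flat 5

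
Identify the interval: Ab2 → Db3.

perfect 4th

A to D spans four letter names (A-B-C-D), so the interval is some kind of fourth.
Ab2 to Db3 is 5 semitones, matching the perfect fourth exactly, so the quality is perfect.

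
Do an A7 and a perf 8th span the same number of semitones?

An augmented seventh spans 12 semitones, and a perfect octave also spans 12 semitones — they're enharmonic.

Yes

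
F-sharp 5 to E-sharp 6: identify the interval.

F to E spans seven letter names (F-G-A-B-C-D-E) — that makes it a seventh of some quality.
The major seventh spans 11 semitones, and F#5 to E#6 is exactly 11 semitones — so this is a major seventh.

M7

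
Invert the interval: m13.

M3

First reduce the compound minor thirteenth to its simple form, a minor sixth.
The rule of nine gives the new number: 9 − 6 = 3, so a sixth becomes a third.
And minor becomes major under inversion, so we get a major third.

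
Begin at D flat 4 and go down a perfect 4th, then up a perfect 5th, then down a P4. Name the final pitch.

Down a perfect fourth from Db4: Ab3 (5 semitones down).
Up a perfect fifth from Ab3: Eb4 (7 semitones up).
A perfect fourth down from Eb4 is Bb3.

B flat 3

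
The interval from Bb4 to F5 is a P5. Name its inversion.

Inverted interval numbers add to nine, so a fifth pairs with a fourth (5 + 4 = 9).
Quality inverts too: perfect stays perfect. That makes the inversion a perfect fourth.

perfect 4th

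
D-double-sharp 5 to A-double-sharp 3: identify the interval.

perfect eleventh

Descending from D##5 to A##3 is the same interval as ascending A##3 to D##5.
A to D spans four letter names (A-B-C-D), plus an octave: an eleventh.
Counting semitones, A##3→D##5 is 17, which is the perfect eleventh.
(Equivalently, a compound perfect fourth: a perfect fourth plus an octave.)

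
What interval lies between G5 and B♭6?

minor 10th

G to B spans three letter names (G-A-B), plus an octave — that makes it a tenth of some quality.
A major tenth would be 16 semitones, but G5 to Bb6 is 15 — one semitone narrower, making it a minor tenth.
(Equivalently, a compound minor third: a minor third plus an octave.)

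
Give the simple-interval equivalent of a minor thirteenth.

Subtracting seven from the interval number removes an octave: 13 − 7 = 6.
Quality carries through unchanged, so the simple form is a minor sixth.

minor 6th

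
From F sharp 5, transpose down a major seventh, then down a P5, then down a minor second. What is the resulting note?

B 3

A major seventh down from F#5 is G4.
A perfect fifth down from G4 is C4.
A minor second down from C4 is B3.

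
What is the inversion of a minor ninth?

M7

First reduce the compound minor ninth to its simple form, a minor second.
Interval numbers invert to sum to nine: 2 + 7 = 9, so a second inverts to a seventh.
The quality also flips — minor becomes major — giving a major seventh.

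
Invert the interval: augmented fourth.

Inverted interval numbers add to nine, so a fourth pairs with a fifth (4 + 5 = 9).
The quality also flips — augmented becomes diminished — giving a diminished fifth.

d5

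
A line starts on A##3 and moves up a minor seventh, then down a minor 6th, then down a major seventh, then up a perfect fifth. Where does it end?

G##3

A minor seventh up from A##3 is G##4.
Down a minor sixth from G##4: B##3 (8 semitones down).
A major seventh down from B##3 is C##3.
C##3 up a perfect fifth → G##3 (7 semitones).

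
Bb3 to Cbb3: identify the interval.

augmented seventh

Descending from Bb3 to Cbb3 is the same interval as ascending Cbb3 to Bb3.
C to B spans seven letter names (C-D-E-F-G-A-B): a seventh.
The major seventh is 11 semitones; here we have 12, one semitone wider: augmented.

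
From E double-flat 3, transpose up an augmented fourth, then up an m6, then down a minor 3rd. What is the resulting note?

D flat 4

An augmented fourth up from Ebb3 is Ab3.
A minor sixth up from Ab3 is Fb4.
A minor third down from Fb4 is Db4.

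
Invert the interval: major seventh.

Inverted interval numbers add to nine, so a seventh pairs with a second (7 + 2 = 9).
And major becomes minor under inversion, so we get a minor second.

m2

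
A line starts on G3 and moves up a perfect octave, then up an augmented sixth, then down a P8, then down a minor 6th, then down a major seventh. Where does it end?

Up a perfect octave from G3: G4 (12 semitones up).
An augmented sixth up from G4 is E#5.
Down a perfect octave from E#5: E#4 (12 semitones down).
E#4 down a minor sixth → G##3 (8 semitones).
G##3 down a major seventh → A#2 (11 semitones).

A#2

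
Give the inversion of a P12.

First reduce the compound perfect twelfth to its simple form, a perfect fifth.
Interval numbers invert to sum to nine: 5 + 4 = 9, so a fifth inverts to a fourth.
And perfect stays perfect under inversion, so we get a perfect fourth.

perfect 4th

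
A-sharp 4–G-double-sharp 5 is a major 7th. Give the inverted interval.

minor second

Interval numbers invert to sum to nine: 7 + 2 = 9, so a seventh inverts to a second.
The quality also flips — major becomes minor — giving a minor second.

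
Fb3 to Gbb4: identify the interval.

minor 9th

F to G spans two letter names (F-G), plus an octave: a ninth.
Fb3 to Gbb4 is 13 semitones, a half step short of the major ninth (14), so this is minor.
(Equivalently, a compound minor second: a minor second plus an octave.)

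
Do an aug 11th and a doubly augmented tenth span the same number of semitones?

An augmented eleventh = 18 semitones = a doubly augmented tenth; enharmonically equal.

Yes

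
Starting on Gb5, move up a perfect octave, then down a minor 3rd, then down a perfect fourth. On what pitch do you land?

Bb5

A perfect octave up from Gb5 is Gb6.
A minor third down from Gb6 is Eb6.
Down a perfect fourth from Eb6: Bb5 (5 semitones down).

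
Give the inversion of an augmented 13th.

diminished third

First reduce the compound augmented thirteenth to its simple form, an augmented sixth.
Inverted interval numbers add to nine, so a sixth pairs with a third (6 + 3 = 9).
And augmented becomes diminished under inversion, so we get a diminished third.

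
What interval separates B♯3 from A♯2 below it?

major 9th

Descending from B#3 to A#2 is the same interval as ascending A#2 to B#3.
A to B spans two letter names (A-B), plus an octave: a ninth.
The major ninth spans 14 semitones, and A#2 to B#3 is exactly 14 semitones — so this is a major ninth.
(Equivalently, a compound major second: a major second plus an octave.)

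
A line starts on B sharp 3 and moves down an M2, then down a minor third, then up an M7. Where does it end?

E double-sharp 4

Down a major second from B#3: A#3 (2 semitones down).
A minor third down from A#3 is F##3.
F##3 up a major seventh → E##4 (11 semitones).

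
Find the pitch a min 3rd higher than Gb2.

Three letter names up from G: B.
Moving 3 semitones up from Gb2 (the size of a minor third) reaches Bbb2.

Bbb2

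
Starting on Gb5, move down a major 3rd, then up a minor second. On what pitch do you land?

Fbb5

A major third down from Gb5 is Ebb5.
Ebb5 up a minor second → Fbb5 (1 semitone).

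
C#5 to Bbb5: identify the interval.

doubly diminished seventh

C to B spans seven letter names (C-D-E-F-G-A-B) — that makes it a seventh of some quality.
The major seventh is 11 semitones; here we have 8, three semitones narrower: doubly diminished.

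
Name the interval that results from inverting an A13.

First reduce the compound augmented thirteenth to its simple form, an augmented sixth.
The rule of nine gives the new number: 9 − 6 = 3, so a sixth becomes a third.
The quality also flips — augmented becomes diminished — giving a diminished third.

diminished third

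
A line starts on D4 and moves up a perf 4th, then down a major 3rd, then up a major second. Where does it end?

Up a perfect fourth from D4: G4 (5 semitones up).
G4 down a major third → Eb4 (4 semitones).
A major second up from Eb4 is F4.

F4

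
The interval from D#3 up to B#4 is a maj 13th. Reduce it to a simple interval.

Subtracting seven from the interval number removes an octave: 13 − 7 = 6.
That makes a major thirteenth a compound major sixth — an octave plus a major sixth.

M6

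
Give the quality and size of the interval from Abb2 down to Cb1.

Descending from Abb2 to Cb1 is the same interval as ascending Cb1 to Abb2.
C to A spans six letter names (C-D-E-F-G-A), plus an octave: a thirteenth.
Cb1 to Abb2 is 20 semitones, a half step short of the major thirteenth (21), so this is minor.
(Equivalently, a compound minor sixth: a minor sixth plus an octave.)

minor thirteenth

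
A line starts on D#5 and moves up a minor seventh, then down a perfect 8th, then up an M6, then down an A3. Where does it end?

D#5 up a minor seventh → C#6 (10 semitones).
C#6 down a perfect octave → C#5 (12 semitones).
Up a major sixth from C#5: A#5 (9 semitones up).
An augmented third down from A#5 is F5.

F5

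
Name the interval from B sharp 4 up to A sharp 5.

B to A spans seven letter names (B-C-D-E-F-G-A) — that makes it a seventh of some quality.
A major seventh would be 11 semitones, but B#4 to A#5 is 10 — one semitone narrower, making it a minor seventh.

m7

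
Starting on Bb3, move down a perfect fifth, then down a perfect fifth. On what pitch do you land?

A perfect fifth down from Bb3 is Eb3.
Down a perfect fifth from Eb3: Ab2 (7 semitones down).

Ab2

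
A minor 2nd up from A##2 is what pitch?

The second takes the letter from A up to B.
A minor second spans 1 semitone, so from A##2 the target pitch is B#2.

B#2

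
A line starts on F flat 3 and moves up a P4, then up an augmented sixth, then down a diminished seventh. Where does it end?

A perfect fourth up from Fb3 is Bbb3.
Bbb3 up an augmented sixth → G4 (10 semitones).
G4 down a diminished seventh → A#3 (9 semitones).

A sharp 3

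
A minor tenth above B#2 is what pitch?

D#4

Counting three letter names plus an octave up from B lands on D.
Moving 15 semitones up from B#2 (the size of a minor tenth) reaches D#4.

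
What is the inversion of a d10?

augmented sixth

First reduce the compound diminished tenth to its simple form, a diminished third.
Interval numbers invert to sum to nine: 3 + 6 = 9, so a third inverts to a sixth.
The quality also flips — diminished becomes augmented — giving an augmented sixth.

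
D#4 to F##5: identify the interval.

D to F spans three letter names (D-E-F), plus an octave: a tenth.
Counting semitones, D#4→F##5 is 16, which is the major tenth.
(Equivalently, a compound major third: a major third plus an octave.)

major tenth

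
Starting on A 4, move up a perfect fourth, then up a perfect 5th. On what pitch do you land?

A 5

A perfect fourth up from A4 is D5.
D5 up a perfect fifth → A5 (7 semitones).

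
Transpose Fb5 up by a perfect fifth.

Cb6

The fifth takes the letter from F up to C.
A perfect fifth spans 7 semitones, so from Fb5 the target pitch is Cb6.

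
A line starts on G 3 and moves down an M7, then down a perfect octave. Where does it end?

A flat 1

G3 down a major seventh → Ab2 (11 semitones).
A perfect octave down from Ab2 is Ab1.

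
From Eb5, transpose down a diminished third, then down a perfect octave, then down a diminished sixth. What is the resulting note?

Eb5 down a diminished third → C#5 (2 semitones).
Down a perfect octave from C#5: C#4 (12 semitones down).
C#4 down a diminished sixth → E##3 (7 semitones).

E##3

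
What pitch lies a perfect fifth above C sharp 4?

G sharp 4

Counting five letter names up from C lands on G.
A perfect fifth is 7 semitones; 7 semitones up from C#4 gives G#4.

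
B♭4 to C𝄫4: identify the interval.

Descending from Bb4 to Cbb4 is the same interval as ascending Cbb4 to Bb4.
C to B spans seven letter names (C-D-E-F-G-A-B): a seventh.
A major seventh would be 11 semitones; Cbb4 to Bb4 is 12, one semitone wider, so the interval is augmented.

A7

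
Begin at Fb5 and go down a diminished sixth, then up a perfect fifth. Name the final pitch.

Down a diminished sixth from Fb5: A4 (7 semitones down).
A perfect fifth up from A4 is E5.

E5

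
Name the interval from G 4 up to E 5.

major 6th

G to E spans six letter names (G-A-B-C-D-E) — that makes it a sixth of some quality.
G4 to E5 is 9 semitones, matching the major sixth exactly, so the quality is major.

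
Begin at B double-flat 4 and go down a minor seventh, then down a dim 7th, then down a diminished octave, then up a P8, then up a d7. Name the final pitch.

C 4

Down a minor seventh from Bbb4: Cb4 (10 semitones down).
A diminished seventh down from Cb4 is D3.
Down a diminished octave from D3: D#2 (11 semitones down).
D#2 up a perfect octave → D#3 (12 semitones).
A diminished seventh up from D#3 is C4.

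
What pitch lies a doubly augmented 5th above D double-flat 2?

A 2

Counting five letter names up from D lands on A.
A doubly augmented fifth is 9 semitones; 9 semitones up from Dbb2 gives A2.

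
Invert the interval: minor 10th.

First reduce the compound minor tenth to its simple form, a minor third.
The rule of nine gives the new number: 9 − 3 = 6, so a third becomes a sixth.
The quality also flips — minor becomes major — giving a major sixth.

major sixth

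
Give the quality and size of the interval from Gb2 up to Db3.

G to D spans five letter names (G-A-B-C-D) — that makes it a fifth of some quality.
Gb2 to Db3 is 7 semitones, matching the perfect fifth exactly, so the quality is perfect.

P5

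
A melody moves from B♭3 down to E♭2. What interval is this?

perfect twelfth

Descending from Bb3 to Eb2 is the same interval as ascending Eb2 to Bb3.
E to B spans five letter names (E-F-G-A-B), plus an octave, so the interval is some kind of twelfth.
Counting semitones, Eb2→Bb3 is 19, which is the perfect twelfth.
(Equivalently, a compound perfect fifth: a perfect fifth plus an octave.)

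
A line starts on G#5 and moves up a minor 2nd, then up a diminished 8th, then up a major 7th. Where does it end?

Up a minor second from G#5: A5 (1 semitone up).
Up a diminished octave from A5: Ab6 (11 semitones up).
Ab6 up a major seventh → G7 (11 semitones).

G7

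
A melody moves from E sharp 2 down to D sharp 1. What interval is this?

major ninth

Descending from E#2 to D#1 is the same interval as ascending D#1 to E#2.
D to E spans two letter names (D-E), plus an octave, so the interval is some kind of ninth.
The major ninth spans 14 semitones, and D#1 to E#2 is exactly 14 semitones — so this is a major ninth.
(Equivalently, a compound major second: a major second plus an octave.)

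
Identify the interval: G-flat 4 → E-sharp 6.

doubly augmented thirteenth

G to E spans six letter names (G-A-B-C-D-E), plus an octave — that makes it a thirteenth of some quality.
The major thirteenth is 21 semitones; here we have 23, two semitones wider: doubly augmented.
(Equivalently, a compound doubly augmented sixth: a doubly augmented sixth plus an octave.)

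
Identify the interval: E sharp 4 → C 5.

E to C spans six letter names (E-F-G-A-B-C), so the interval is some kind of sixth.
E#4 to C5 spans 7 semitones — two semitones narrower than the major sixth (9) — giving a diminished sixth.

diminished 6th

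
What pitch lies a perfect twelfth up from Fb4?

The twelfth's letter: F up five letter names plus an octave → C.
Moving 19 semitones up from Fb4 (the size of a perfect twelfth) reaches Cb6.

Cb6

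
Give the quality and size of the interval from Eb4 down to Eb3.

Descending from Eb4 to Eb3 is the same interval as ascending Eb3 to Eb4.
E to E is the same letter name, plus an octave: an octave.
Eb3 to Eb4 is 12 semitones, matching the perfect octave exactly, so the quality is perfect.

perfect octave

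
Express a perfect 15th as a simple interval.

perfect 8th

Each octave removed subtracts seven from the number: 15 − 7 = 8.
Quality carries through unchanged, so the simple form is a perfect octave.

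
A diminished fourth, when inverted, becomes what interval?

The rule of nine gives the new number: 9 − 4 = 5, so a fourth becomes a fifth.
The quality also flips — diminished becomes augmented — giving an augmented fifth.

augmented 5th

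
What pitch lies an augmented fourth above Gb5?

C6

Four letter names up from G: C.
Moving 6 semitones up from Gb5 (the size of an augmented fourth) reaches C6.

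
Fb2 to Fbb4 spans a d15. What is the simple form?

Take out an octave (7 from the number): 15 − 7 = 8.
That makes a diminished fifteenth a compound diminished octave — an octave plus a diminished octave.

diminished octave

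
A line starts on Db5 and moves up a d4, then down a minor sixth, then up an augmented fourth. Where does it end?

Db5 up a diminished fourth → Gbb5 (4 semitones).
Down a minor sixth from Gbb5: Bbb4 (8 semitones down).
Up an augmented fourth from Bbb4: Eb5 (6 semitones up).

Eb5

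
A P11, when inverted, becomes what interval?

perfect 5th

First reduce the compound perfect eleventh to its simple form, a perfect fourth.
Interval numbers invert to sum to nine: 4 + 5 = 9, so a fourth inverts to a fifth.
Quality inverts too: perfect stays perfect. That makes the inversion a perfect fifth.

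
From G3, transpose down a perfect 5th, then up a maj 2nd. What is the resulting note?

G3 down a perfect fifth → C3 (7 semitones).
C3 up a major second → D3 (2 semitones).

D3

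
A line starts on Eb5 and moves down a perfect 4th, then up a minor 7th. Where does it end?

Ab5

Eb5 down a perfect fourth → Bb4 (5 semitones).
Bb4 up a minor seventh → Ab5 (10 semitones).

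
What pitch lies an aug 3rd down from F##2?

Three letter names down from F: D.
An augmented third spans 5 semitones, so from F##2 the target pitch is D2.

D2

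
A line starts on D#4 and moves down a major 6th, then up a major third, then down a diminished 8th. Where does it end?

A##2

A major sixth down from D#4 is F#3.
A major third up from F#3 is A#3.
Down a diminished octave from A#3: A##2 (11 semitones down).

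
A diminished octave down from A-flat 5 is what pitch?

A 4

For an octave the letter name doesn't change: still A, an octave down.
Moving 11 semitones down from Ab5 (the size of a diminished octave) reaches A4.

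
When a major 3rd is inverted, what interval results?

m6

Inverted interval numbers add to nine, so a third pairs with a sixth (3 + 6 = 9).
And major becomes minor under inversion, so we get a minor sixth.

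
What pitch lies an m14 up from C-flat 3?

B-double-flat 4

Counting seven letter names plus an octave up from C lands on B.
Moving 22 semitones up from Cb3 (the size of a minor fourteenth) reaches Bbb4.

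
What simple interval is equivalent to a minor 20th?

minor 6th

Each octave removed subtracts seven from the number: 20 − 14 = 6.
That makes a minor twentieth a compound minor sixth — 2 octaves plus a minor sixth.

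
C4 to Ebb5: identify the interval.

d10

C to E spans three letter names (C-D-E), plus an octave, so the interval is some kind of tenth.
C4 to Ebb5 spans 14 semitones — two semitones narrower than the major tenth (16) — giving a diminished tenth.
(Equivalently, a compound diminished third: a diminished third plus an octave.)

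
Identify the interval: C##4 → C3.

AA8

Descending from C##4 to C3 is the same interval as ascending C3 to C##4.
C to C is the same letter name, plus an octave: an octave.
A perfect octave would be 12 semitones; C3 to C##4 is 14, two semitones wider, so the interval is doubly augmented.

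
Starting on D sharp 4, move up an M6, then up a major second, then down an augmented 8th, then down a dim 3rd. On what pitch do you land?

A double-sharp 3

Up a major sixth from D#4: B#4 (9 semitones up).
Up a major second from B#4: C##5 (2 semitones up).
C##5 down an augmented octave → C#4 (13 semitones).
C#4 down a diminished third → A##3 (2 semitones).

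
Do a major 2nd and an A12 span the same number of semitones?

A major second spans 2 semitones; an augmented twelfth spans 20 semitones. They differ by 18.

No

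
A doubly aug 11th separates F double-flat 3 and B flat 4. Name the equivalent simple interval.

doubly augmented 4th

Take out an octave (7 from the number): 11 − 7 = 4.
Quality carries through unchanged, so the simple form is a doubly augmented fourth.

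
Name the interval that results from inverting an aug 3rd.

Interval numbers invert to sum to nine: 3 + 6 = 9, so a third inverts to a sixth.
The quality also flips — augmented becomes diminished — giving a diminished sixth.

diminished 6th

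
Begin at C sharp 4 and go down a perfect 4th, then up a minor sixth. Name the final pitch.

E 4

A perfect fourth down from C#4 is G#3.
A minor sixth up from G#3 is E4.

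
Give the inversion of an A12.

First reduce the compound augmented twelfth to its simple form, an augmented fifth.
Inverted interval numbers add to nine, so a fifth pairs with a fourth (5 + 4 = 9).
The quality also flips — augmented becomes diminished — giving a diminished fourth.

diminished 4th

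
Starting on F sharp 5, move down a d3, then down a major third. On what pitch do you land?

B sharp 4

A diminished third down from F#5 is D##5.
D##5 down a major third → B#4 (4 semitones).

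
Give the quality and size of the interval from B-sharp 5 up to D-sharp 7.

B to D spans three letter names (B-C-D), plus an octave, so the interval is some kind of tenth.
A major tenth would be 16 semitones, but B#5 to D#7 is 15 — one semitone narrower, making it a minor tenth.
(Equivalently, a compound minor third: a minor third plus an octave.)

minor tenth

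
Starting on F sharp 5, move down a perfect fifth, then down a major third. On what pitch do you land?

G 4

F#5 down a perfect fifth → B4 (7 semitones).
Down a major third from B4: G4 (4 semitones down).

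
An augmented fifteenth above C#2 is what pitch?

C##4

The letter stays C (same as the start), shifted two octaves up.
An augmented fifteenth spans 25 semitones, so from C#2 the target pitch is C##4.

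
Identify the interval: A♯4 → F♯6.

m13

A to F spans six letter names (A-B-C-D-E-F), plus an octave: a thirteenth.
A major thirteenth would be 21 semitones, but A#4 to F#6 is 20 — one semitone narrower, making it a minor thirteenth.
(Equivalently, a compound minor sixth: a minor sixth plus an octave.)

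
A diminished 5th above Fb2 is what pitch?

Five letter names up from F: C.
A diminished fifth spans 6 semitones, so from Fb2 the target pitch is Cbb3.

Cbb3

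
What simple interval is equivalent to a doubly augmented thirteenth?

Take out an octave (7 from the number): 13 − 7 = 6.
So a doubly augmented thirteenth is an octave plus a doubly augmented sixth. The quality is unchanged.

doubly augmented sixth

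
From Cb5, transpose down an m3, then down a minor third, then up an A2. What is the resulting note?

A minor third down from Cb5 is Ab4.
Ab4 down a minor third → F4 (3 semitones).
F4 up an augmented second → G#4 (3 semitones).

G#4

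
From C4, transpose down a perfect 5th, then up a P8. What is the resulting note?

F4

Down a perfect fifth from C4: F3 (7 semitones down).
Up a perfect octave from F3: F4 (12 semitones up).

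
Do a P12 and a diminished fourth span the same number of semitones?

No

A perfect twelfth spans 19 semitones; a diminished fourth spans 4 semitones. They differ by 15.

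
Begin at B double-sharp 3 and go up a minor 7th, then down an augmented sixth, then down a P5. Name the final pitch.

A minor seventh up from B##3 is A##4.
Down an augmented sixth from A##4: C#4 (10 semitones down).
Down a perfect fifth from C#4: F#3 (7 semitones down).

F sharp 3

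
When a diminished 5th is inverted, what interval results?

augmented 4th

The rule of nine gives the new number: 9 − 5 = 4, so a fifth becomes a fourth.
And diminished becomes augmented under inversion, so we get an augmented fourth.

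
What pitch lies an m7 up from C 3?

Counting seven letter names up from C lands on B.
A minor seventh is 10 semitones; 10 semitones up from C3 gives Bb3.

B flat 3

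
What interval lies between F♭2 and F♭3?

F to F is the same letter name, plus an octave — that makes it an octave of some quality.
Fb2 to Fb3 is 12 semitones, matching the perfect octave exactly, so the quality is perfect.

perfect octave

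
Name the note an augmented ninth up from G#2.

A##3

Two letters up from G (plus an octave) reaches A.
An augmented ninth is 15 semitones; 15 semitones up from G#2 gives A##3.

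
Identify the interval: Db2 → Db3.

perfect 8th

D to D is the same letter name, plus an octave — that makes it an octave of some quality.
Counting semitones, Db2→Db3 is 12, which is the perfect octave.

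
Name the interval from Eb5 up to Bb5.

E to B spans five letter names (E-F-G-A-B) — that makes it a fifth of some quality.
Counting semitones, Eb5→Bb5 is 7, which is the perfect fifth.

perfect fifth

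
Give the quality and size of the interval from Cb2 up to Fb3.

P11

C to F spans four letter names (C-D-E-F), plus an octave: an eleventh.
Cb2 to Fb3 is 17 semitones, matching the perfect eleventh exactly, so the quality is perfect.
(Equivalently, a compound perfect fourth: a perfect fourth plus an octave.)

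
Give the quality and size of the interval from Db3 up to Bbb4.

D to B spans six letter names (D-E-F-G-A-B), plus an octave, so the interval is some kind of thirteenth.
A major thirteenth would be 21 semitones, but Db3 to Bbb4 is 20 — one semitone narrower, making it a minor thirteenth.
(Equivalently, a compound minor sixth: a minor sixth plus an octave.)

minor thirteenth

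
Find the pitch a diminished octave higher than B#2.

The letter stays B (same as the start), shifted an octave up.
Moving 11 semitones up from B#2 (the size of a diminished octave) reaches B3.

B3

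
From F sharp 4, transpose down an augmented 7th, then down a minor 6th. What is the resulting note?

B flat 2

Down an augmented seventh from F#4: Gb3 (12 semitones down).
Gb3 down a minor sixth → Bb2 (8 semitones).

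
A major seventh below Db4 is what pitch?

The seventh takes the letter from D down to E.
A major seventh spans 11 semitones, so from Db4 the target pitch is Ebb3.

Ebb3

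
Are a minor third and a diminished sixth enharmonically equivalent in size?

No

A minor third spans 3 semitones; a diminished sixth spans 7 semitones. They differ by 4.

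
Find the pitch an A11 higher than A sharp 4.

The eleventh's letter: A up four letter names plus an octave → D.
An augmented eleventh is 18 semitones; 18 semitones up from A#4 gives D##6.

D double-sharp 6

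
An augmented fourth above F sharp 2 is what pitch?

Counting four letter names up from F lands on B.
Moving 6 semitones up from F#2 (the size of an augmented fourth) reaches B#2.

B sharp 2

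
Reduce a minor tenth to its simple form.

m3

Each octave removed subtracts seven from the number: 10 − 7 = 3.
Quality carries through unchanged, so the simple form is a minor third.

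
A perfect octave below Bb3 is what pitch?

The letter stays B (same as the start), shifted an octave down.
A perfect octave is 12 semitones; 12 semitones down from Bb3 gives Bb2.

Bb2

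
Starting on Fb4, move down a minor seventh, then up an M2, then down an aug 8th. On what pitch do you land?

Abb2

Fb4 down a minor seventh → Gb3 (10 semitones).
Gb3 up a major second → Ab3 (2 semitones).
An augmented octave down from Ab3 is Abb2.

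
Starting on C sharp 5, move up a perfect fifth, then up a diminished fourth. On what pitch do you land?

C 6

Up a perfect fifth from C#5: G#5 (7 semitones up).
A diminished fourth up from G#5 is C6.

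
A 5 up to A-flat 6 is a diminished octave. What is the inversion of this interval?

A1

Interval numbers invert to sum to nine: 8 + 1 = 9, so an octave inverts to a unison.
The quality also flips — diminished becomes augmented — giving an augmented unison.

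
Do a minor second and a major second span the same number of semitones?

No

A minor second spans 1 semitone; a major second spans 2 semitones. They differ by 1.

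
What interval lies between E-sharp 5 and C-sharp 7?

minor thirteenth

E to C spans six letter names (E-F-G-A-B-C), plus an octave: a thirteenth.
A major thirteenth would be 21 semitones, but E#5 to C#7 is 20 — one semitone narrower, making it a minor thirteenth.
(Equivalently, a compound minor sixth: a minor sixth plus an octave.)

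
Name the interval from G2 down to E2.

Descending from G2 to E2 is the same interval as ascending E2 to G2.
E to G spans three letter names (E-F-G): a third.
At 3 semitones, E2→G2 falls one short of a major third: minor.

minor third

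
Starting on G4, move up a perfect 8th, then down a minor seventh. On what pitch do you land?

A perfect octave up from G4 is G5.
A minor seventh down from G5 is A4.

A4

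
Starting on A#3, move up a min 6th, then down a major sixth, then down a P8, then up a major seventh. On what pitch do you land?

A minor sixth up from A#3 is F#4.
A major sixth down from F#4 is A3.
Down a perfect octave from A3: A2 (12 semitones down).
Up a major seventh from A2: G#3 (11 semitones up).

G#3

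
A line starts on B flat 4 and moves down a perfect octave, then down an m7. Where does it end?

C 3

A perfect octave down from Bb4 is Bb3.
Down a minor seventh from Bb3: C3 (10 semitones down).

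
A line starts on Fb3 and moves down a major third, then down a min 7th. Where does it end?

Ebb2

Fb3 down a major third → Dbb3 (4 semitones).
Dbb3 down a minor seventh → Ebb2 (10 semitones).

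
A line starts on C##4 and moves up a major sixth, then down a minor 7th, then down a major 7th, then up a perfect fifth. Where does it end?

G##3

A major sixth up from C##4 is A##4.
Down a minor seventh from A##4: B##3 (10 semitones down).
A major seventh down from B##3 is C##3.
A perfect fifth up from C##3 is G##3.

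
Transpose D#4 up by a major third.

Counting three letter names up from D lands on F.
A major third spans 4 semitones, so from D#4 the target pitch is F##4.

F##4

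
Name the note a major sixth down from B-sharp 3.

D-sharp 3

Six letter names down from B: D.
A major sixth spans 9 semitones, so from B#3 the target pitch is D#3.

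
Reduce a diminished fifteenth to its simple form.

diminished 8th

Subtracting seven from the interval number removes an octave: 15 − 7 = 8.
So a diminished fifteenth is an octave plus a diminished octave. The quality is unchanged.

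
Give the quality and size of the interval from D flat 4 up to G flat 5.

D to G spans four letter names (D-E-F-G), plus an octave, so the interval is some kind of eleventh.
Db4 to Gb5 is 17 semitones, matching the perfect eleventh exactly, so the quality is perfect.
(Equivalently, a compound perfect fourth: a perfect fourth plus an octave.)

perfect 11th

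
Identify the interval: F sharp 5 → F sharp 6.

perfect octave

F to F is the same letter name, plus an octave — that makes it an octave of some quality.
F#5 to F#6 is 12 semitones, matching the perfect octave exactly, so the quality is perfect.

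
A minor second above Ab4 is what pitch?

The second takes the letter from A up to B.
Moving 1 semitone up from Ab4 (the size of a minor second) reaches Bbb4.

Bbb4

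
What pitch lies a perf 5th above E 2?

Counting five letter names up from E lands on B.
Moving 7 semitones up from E2 (the size of a perfect fifth) reaches B2.

B 2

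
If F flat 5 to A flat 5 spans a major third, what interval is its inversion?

The rule of nine gives the new number: 9 − 3 = 6, so a third becomes a sixth.
And major becomes minor under inversion, so we get a minor sixth.

m6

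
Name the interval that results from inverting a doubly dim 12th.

doubly augmented 4th

First reduce the compound doubly diminished twelfth to its simple form, a doubly diminished fifth.
The rule of nine gives the new number: 9 − 5 = 4, so a fifth becomes a fourth.
And doubly diminished becomes doubly augmented under inversion, so we get a doubly augmented fourth.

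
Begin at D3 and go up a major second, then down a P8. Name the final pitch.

D3 up a major second → E3 (2 semitones).
A perfect octave down from E3 is E2.

E2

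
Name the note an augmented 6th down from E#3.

G2

The sixth takes the letter from E down to G.
Moving 10 semitones down from E#3 (the size of an augmented sixth) reaches G2.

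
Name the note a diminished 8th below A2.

An octave keeps the letter name A, an octave down from A.
A diminished octave spans 11 semitones, so from A2 the target pitch is A#1.

A#1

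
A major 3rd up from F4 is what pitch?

A4

Three letter names up from F: A.
A major third spans 4 semitones, so from F4 the target pitch is A4.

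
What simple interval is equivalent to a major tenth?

Each octave removed subtracts seven from the number: 10 − 7 = 3.
Quality carries through unchanged, so the simple form is a major third.

major 3rd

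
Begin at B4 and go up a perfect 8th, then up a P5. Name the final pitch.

F#6

Up a perfect octave from B4: B5 (12 semitones up).
A perfect fifth up from B5 is F#6.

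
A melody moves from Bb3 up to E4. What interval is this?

B to E spans four letter names (B-C-D-E), so the interval is some kind of fourth.
Bb3 to E4 spans 6 semitones — one semitone wider than the perfect fourth (5) — giving an augmented fourth.

A4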